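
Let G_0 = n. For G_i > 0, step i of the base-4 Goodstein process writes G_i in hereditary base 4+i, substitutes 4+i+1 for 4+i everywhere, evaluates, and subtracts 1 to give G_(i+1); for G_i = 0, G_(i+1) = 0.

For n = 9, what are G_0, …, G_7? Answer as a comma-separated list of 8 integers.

step 0: 9 = 2·4 + 1; sub 5 for 4: 2·5 + 1; = 11; G_1 = 11−1 = 10
step 1: 10 = 2·5; sub 6 for 5: 2·6; = 12; G_2 = 12−1 = 11
step 2: 11 = 6 + 5; sub 7 for 6: 7 + 5; = 12; G_3 = 12−1 = 11
step 3: 11 = 7 + 4; sub 8 for 7: 8 + 4; = 12; G_4 = 12−1 = 11
step 4: 11 = 8 + 3; sub 9 for 8: 9 + 3; = 12; G_5 = 12−1 = 11
step 5: 11 = 9 + 2; sub 10 for 9: 10 + 2; = 12; G_6 = 12−1 = 11
step 6: 11 = 10 + 1; sub 11 for 10: 11 + 1; = 12; G_7 = 12−1 = 11

9, 10, 11, 11, 11, 11, 11, 11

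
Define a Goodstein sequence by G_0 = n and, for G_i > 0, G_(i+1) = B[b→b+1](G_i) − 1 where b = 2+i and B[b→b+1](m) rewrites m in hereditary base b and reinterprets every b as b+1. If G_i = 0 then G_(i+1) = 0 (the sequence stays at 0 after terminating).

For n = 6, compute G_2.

[0] 6 ≡ 2^2 + 2 (base 2). Lift 3: 30. −1: 29.
[1] 29 ≡ 3^3 + 2 (base 3). Lift 4: 258. −1: 257.
[2] 257 ≡ 4^4 + 1 (base 4). Lift 5: 3126. −1: 3125.

257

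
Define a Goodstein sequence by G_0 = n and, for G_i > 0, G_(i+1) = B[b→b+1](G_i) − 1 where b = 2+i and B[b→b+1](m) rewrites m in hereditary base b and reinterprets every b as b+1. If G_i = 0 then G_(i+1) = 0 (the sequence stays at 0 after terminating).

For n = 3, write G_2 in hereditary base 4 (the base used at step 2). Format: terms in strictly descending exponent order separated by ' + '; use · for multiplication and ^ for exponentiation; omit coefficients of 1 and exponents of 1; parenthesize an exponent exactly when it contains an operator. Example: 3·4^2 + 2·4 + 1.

step 0: 3 = 2 + 1; sub 3 for 2: 3 + 1; = 4; G_1 = 4−1 = 3
step 1: 3 = 3; sub 4 for 3: 4; = 4; G_2 = 4−1 = 3

3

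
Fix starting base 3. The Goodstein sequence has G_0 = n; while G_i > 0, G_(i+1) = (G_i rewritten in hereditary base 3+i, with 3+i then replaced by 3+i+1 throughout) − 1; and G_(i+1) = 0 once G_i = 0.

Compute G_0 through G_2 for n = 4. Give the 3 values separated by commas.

4, 4, 4

(0) 4|_3 = 3 + 1 ↦ 4 + 1|_4 = 5 ⇒ 4
(1) 4|_4 = 4 ↦ 5|_5 = 5 ⇒ 4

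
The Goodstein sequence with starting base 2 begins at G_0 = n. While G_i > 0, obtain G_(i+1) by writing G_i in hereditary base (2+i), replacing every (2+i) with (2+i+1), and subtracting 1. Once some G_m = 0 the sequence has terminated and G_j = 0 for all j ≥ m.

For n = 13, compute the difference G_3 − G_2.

13 —HB2→ 2^(2 + 1) + 2^2 + 1 —bump→ 3^(3 + 1) + 3^3 + 1 = 109 —(−1)→ 108
108 —HB3→ 3^(3 + 1) + 3^3 —bump→ 4^(4 + 1) + 4^4 = 1280 —(−1)→ 1279
1279 —HB4→ 4^(4 + 1) + 3·4^3 + 3·4^2 + 3·4 + 3 —bump→ 5^(5 + 1) + 3·5^3 + 3·5^2 + 3·5 + 3 = 16093 —(−1)→ 16092

14813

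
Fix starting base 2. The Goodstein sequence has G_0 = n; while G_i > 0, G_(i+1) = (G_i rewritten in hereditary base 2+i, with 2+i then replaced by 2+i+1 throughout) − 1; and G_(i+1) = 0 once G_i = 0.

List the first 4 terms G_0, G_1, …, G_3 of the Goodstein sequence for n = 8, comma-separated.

8 —HB2→ 2^(2 + 1) —bump→ 3^(3 + 1) = 81 —(−1)→ 80
80 —HB3→ 2·3^3 + 2·3^2 + 2·3 + 2 —bump→ 2·4^4 + 2·4^2 + 2·4 + 2 = 554 —(−1)→ 553
553 —HB4→ 2·4^4 + 2·4^2 + 2·4 + 1 —bump→ 2·5^5 + 2·5^2 + 2·5 + 1 = 6311 —(−1)→ 6310

8, 80, 553, 6310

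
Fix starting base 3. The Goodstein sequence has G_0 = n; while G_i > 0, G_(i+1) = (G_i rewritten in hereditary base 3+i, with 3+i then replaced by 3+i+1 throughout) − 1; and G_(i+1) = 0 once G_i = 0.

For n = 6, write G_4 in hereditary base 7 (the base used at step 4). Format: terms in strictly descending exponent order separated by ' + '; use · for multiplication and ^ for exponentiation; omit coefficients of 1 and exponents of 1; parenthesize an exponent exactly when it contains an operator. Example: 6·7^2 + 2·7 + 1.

6 —HB3→ 2·3 —bump→ 2·4 = 8 —(−1)→ 7
7 —HB4→ 4 + 3 —bump→ 5 + 3 = 8 —(−1)→ 7
7 —HB5→ 5 + 2 —bump→ 6 + 2 = 8 —(−1)→ 7
7 —HB6→ 6 + 1 —bump→ 7 + 1 = 8 —(−1)→ 7
7 —HB7→ 7 —bump→ 8 = 8 —(−1)→ 7

7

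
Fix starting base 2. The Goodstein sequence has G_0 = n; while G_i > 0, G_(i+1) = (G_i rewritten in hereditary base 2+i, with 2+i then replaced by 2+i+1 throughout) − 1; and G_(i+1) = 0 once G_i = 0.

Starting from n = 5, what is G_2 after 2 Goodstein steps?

(0) 5|_2 = 2^2 + 1 ↦ 3^3 + 1|_3 = 28 ⇒ 27
(1) 27|_3 = 3^3 ↦ 4^4|_4 = 256 ⇒ 255
(2) 255|_4 = 3·4^3 + 3·4^2 + 3·4 + 3 ↦ 3·5^3 + 3·5^2 + 3·5 + 3|_5 = 468 ⇒ 467

255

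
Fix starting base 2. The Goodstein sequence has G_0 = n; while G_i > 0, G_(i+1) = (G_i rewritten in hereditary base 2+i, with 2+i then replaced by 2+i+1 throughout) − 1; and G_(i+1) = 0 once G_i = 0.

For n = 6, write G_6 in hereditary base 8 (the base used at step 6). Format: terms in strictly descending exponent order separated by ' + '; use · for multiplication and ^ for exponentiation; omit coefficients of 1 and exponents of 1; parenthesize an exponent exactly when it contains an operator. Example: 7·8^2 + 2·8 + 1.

G_0=6  [base 2] 2^2 + 2  →[2↦3]→  3^3 + 3 = 30  −1 ⇒ G_1=29
G_1=29  [base 3] 3^3 + 2  →[3↦4]→  4^4 + 2 = 258  −1 ⇒ G_2=257
G_2=257  [base 4] 4^4 + 1  →[4↦5]→  5^5 + 1 = 3126  −1 ⇒ G_3=3125
G_3=3125  [base 5] 5^5  →[5↦6]→  6^6 = 46656  −1 ⇒ G_4=46655
G_4=46655  [base 6] 5·6^5 + 5·6^4 + 5·6^3 + 5·6^2 + 5·6 + 5  →[6↦7]→  5·7^5 + 5·7^4 + 5·7^3 + 5·7^2 + 5·7 + 5 = 98040  −1 ⇒ G_5=98039
G_5=98039  [base 7] 5·7^5 + 5·7^4 + 5·7^3 + 5·7^2 + 5·7 + 4  →[7↦8]→  5·8^5 + 5·8^4 + 5·8^3 + 5·8^2 + 5·8 + 4 = 187244  −1 ⇒ G_6=187243

5·8^5 + 5·8^4 + 5·8^3 + 5·8^2 + 5·8 + 3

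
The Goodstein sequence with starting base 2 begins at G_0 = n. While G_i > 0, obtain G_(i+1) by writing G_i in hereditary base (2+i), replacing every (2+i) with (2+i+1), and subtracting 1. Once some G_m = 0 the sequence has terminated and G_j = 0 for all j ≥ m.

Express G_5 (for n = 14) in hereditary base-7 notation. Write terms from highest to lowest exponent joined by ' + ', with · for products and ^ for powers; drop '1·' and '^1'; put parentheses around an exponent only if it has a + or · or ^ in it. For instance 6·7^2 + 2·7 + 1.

7^(7 + 1) + 5·7^5 + 5·7^4 + 5·7^3 + 5·7^2 + 5·7 + 4

G_0=14  [base 2] 2^(2 + 1) + 2^2 + 2  →[2↦3]→  3^(3 + 1) + 3^3 + 3 = 111  −1 ⇒ G_1=110
G_1=110  [base 3] 3^(3 + 1) + 3^3 + 2  →[3↦4]→  4^(4 + 1) + 4^4 + 2 = 1282  −1 ⇒ G_2=1281
G_2=1281  [base 4] 4^(4 + 1) + 4^4 + 1  →[4↦5]→  5^(5 + 1) + 5^5 + 1 = 18751  −1 ⇒ G_3=18750
G_3=18750  [base 5] 5^(5 + 1) + 5^5  →[5↦6]→  6^(6 + 1) + 6^6 = 326592  −1 ⇒ G_4=326591
G_4=326591  [base 6] 6^(6 + 1) + 5·6^5 + 5·6^4 + 5·6^3 + 5·6^2 + 5·6 + 5  →[6↦7]→  7^(7 + 1) + 5·7^5 + 5·7^4 + 5·7^3 + 5·7^2 + 5·7 + 5 = 5862841  −1 ⇒ G_5=5862840
G_5=5862840  [base 7] 7^(7 + 1) + 5·7^5 + 5·7^4 + 5·7^3 + 5·7^2 + 5·7 + 4  →[7↦8]→  8^(8 + 1) + 5·8^5 + 5·8^4 + 5·8^3 + 5·8^2 + 5·8 + 4 = 134404972  −1 ⇒ G_6=134404971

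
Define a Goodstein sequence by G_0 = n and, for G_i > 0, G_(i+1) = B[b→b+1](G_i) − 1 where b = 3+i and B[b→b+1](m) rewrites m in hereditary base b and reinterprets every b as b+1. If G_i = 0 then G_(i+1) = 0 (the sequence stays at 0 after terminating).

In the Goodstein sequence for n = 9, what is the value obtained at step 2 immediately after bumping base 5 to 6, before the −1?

G_0 = 9. HB_3(9) = 3^2. Bump = 16. G_1 = 15.
G_1 = 15. HB_4(15) = 3·4 + 3. Bump = 18. G_2 = 17.
G_2 = 17. HB_5(17) = 3·5 + 2. Bump = 20. G_3 = 19.

20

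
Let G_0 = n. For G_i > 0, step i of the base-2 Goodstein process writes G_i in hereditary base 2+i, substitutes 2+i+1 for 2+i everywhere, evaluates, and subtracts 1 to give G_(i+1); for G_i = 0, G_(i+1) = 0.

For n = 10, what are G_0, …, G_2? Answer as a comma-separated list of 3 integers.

10, 83, 1025

step 0: 10 = 2^(2 + 1) + 2; sub 3 for 2: 3^(3 + 1) + 3; = 84; G_1 = 84−1 = 83
step 1: 83 = 3^(3 + 1) + 2; sub 4 for 3: 4^(4 + 1) + 2; = 1026; G_2 = 1026−1 = 1025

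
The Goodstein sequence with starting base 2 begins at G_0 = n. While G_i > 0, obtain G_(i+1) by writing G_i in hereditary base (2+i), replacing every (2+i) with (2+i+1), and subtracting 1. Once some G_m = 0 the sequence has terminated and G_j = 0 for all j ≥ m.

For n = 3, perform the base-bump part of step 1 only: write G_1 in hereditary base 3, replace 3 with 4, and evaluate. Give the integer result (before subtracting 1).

4

step 0: 3 = 2 + 1; sub 3 for 2: 3 + 1; = 4; G_1 = 4−1 = 3
step 1: 3 = 3; sub 4 for 3: 4; = 4; G_2 = 4−1 = 3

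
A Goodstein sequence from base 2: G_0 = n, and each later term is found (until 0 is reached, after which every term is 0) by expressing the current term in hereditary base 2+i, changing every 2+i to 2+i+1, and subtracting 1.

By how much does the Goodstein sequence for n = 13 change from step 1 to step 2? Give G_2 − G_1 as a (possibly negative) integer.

1171

[0] 13 ≡ 2^(2 + 1) + 2^2 + 1 (base 2). Lift 3: 109. −1: 108.
[1] 108 ≡ 3^(3 + 1) + 3^3 (base 3). Lift 4: 1280. −1: 1279.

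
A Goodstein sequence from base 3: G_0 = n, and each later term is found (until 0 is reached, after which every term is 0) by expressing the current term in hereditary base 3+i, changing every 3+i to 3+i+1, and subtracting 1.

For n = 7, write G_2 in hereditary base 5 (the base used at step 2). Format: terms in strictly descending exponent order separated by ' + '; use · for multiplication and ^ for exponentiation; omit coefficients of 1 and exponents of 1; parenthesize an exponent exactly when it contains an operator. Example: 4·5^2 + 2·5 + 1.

7 —HB3→ 2·3 + 1 —bump→ 2·4 + 1 = 9 —(−1)→ 8
8 —HB4→ 2·4 —bump→ 2·5 = 10 —(−1)→ 9

5 + 4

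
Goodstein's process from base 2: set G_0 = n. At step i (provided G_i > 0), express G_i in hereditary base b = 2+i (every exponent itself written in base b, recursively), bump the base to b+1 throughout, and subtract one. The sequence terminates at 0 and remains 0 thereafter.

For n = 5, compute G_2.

255

G_0=5  [base 2] 2^2 + 1  →[2↦3]→  3^3 + 1 = 28  −1 ⇒ G_1=27
G_1=27  [base 3] 3^3  →[3↦4]→  4^4 = 256  −1 ⇒ G_2=255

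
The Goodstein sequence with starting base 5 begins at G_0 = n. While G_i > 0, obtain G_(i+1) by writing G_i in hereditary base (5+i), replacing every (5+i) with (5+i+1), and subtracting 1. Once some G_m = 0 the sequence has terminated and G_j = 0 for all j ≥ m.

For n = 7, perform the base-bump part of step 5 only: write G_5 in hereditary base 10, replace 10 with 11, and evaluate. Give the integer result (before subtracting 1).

G_0 = 7. HB_5(7) = 5 + 2. Bump = 8. G_1 = 7.
G_1 = 7. HB_6(7) = 6 + 1. Bump = 8. G_2 = 7.
G_2 = 7. HB_7(7) = 7. Bump = 8. G_3 = 7.
G_3 = 7. HB_8(7) = 7. Bump = 7. G_4 = 6.
G_4 = 6. HB_9(6) = 6. Bump = 6. G_5 = 5.
G_5 = 5. HB_10(5) = 5. Bump = 5. G_6 = 4.

5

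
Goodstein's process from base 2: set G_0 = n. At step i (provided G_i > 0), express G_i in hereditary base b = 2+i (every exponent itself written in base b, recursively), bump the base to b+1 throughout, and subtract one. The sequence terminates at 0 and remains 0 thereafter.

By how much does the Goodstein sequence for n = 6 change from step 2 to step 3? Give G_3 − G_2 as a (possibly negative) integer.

6 —HB2→ 2^2 + 2 —bump→ 3^3 + 3 = 30 —(−1)→ 29
29 —HB3→ 3^3 + 2 —bump→ 4^4 + 2 = 258 —(−1)→ 257
257 —HB4→ 4^4 + 1 —bump→ 5^5 + 1 = 3126 —(−1)→ 3125

2868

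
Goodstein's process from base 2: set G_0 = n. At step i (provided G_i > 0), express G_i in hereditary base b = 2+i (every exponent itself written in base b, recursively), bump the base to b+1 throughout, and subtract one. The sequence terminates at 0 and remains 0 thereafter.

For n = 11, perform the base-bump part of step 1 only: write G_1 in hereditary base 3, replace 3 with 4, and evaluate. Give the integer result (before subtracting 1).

step 0: 11 = 2^(2 + 1) + 2 + 1; sub 3 for 2: 3^(3 + 1) + 3 + 1; = 85; G_1 = 85−1 = 84
step 1: 84 = 3^(3 + 1) + 3; sub 4 for 3: 4^(4 + 1) + 4; = 1028; G_2 = 1028−1 = 1027

1028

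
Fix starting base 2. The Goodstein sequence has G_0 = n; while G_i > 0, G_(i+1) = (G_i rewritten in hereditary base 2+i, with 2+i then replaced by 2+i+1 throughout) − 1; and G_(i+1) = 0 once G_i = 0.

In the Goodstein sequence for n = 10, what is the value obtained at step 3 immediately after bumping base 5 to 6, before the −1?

279936

base 2: 10 = 2^(2 + 1) + 2; at 3: 3^(3 + 1) + 3 = 84; next = 83
base 3: 83 = 3^(3 + 1) + 2; at 4: 4^(4 + 1) + 2 = 1026; next = 1025
base 4: 1025 = 4^(4 + 1) + 1; at 5: 5^(5 + 1) + 1 = 15626; next = 15625
base 5: 15625 = 5^(5 + 1); at 6: 6^(6 + 1) = 279936; next = 279935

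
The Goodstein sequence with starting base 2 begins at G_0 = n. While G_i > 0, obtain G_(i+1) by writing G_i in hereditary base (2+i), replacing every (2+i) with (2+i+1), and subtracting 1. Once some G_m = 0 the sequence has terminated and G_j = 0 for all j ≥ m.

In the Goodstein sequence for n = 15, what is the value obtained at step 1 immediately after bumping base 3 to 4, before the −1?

G_0 = 15. HB_2(15) = 2^(2 + 1) + 2^2 + 2 + 1. Bump = 112. G_1 = 111.
G_1 = 111. HB_3(111) = 3^(3 + 1) + 3^3 + 3. Bump = 1284. G_2 = 1283.

1284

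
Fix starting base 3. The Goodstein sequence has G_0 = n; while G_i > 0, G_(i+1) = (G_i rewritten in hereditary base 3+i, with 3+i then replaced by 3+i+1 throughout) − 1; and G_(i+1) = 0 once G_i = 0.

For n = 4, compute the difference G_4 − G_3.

-1

G_0 = 4. HB_3(4) = 3 + 1. Bump = 5. G_1 = 4.
G_1 = 4. HB_4(4) = 4. Bump = 5. G_2 = 4.
G_2 = 4. HB_5(4) = 4. Bump = 4. G_3 = 3.
G_3 = 3. HB_6(3) = 3. Bump = 3. G_4 = 2.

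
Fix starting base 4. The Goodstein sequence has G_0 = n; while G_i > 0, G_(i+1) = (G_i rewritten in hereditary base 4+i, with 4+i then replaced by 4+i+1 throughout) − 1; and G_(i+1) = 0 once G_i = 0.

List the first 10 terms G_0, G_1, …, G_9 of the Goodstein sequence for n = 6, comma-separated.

i=0: 6 = 4 + 2 (b=4); 4→5: 5 + 2 = 7; 7−1 = 6
i=1: 6 = 5 + 1 (b=5); 5→6: 6 + 1 = 7; 7−1 = 6
i=2: 6 = 6 (b=6); 6→7: 7 = 7; 7−1 = 6
i=3: 6 = 6 (b=7); 7→8: 6 = 6; 6−1 = 5
i=4: 5 = 5 (b=8); 8→9: 5 = 5; 5−1 = 4
i=5: 4 = 4 (b=9); 9→10: 4 = 4; 4−1 = 3
i=6: 3 = 3 (b=10); 10→11: 3 = 3; 3−1 = 2
i=7: 2 = 2 (b=11); 11→12: 2 = 2; 2−1 = 1
i=8: 1 = 1 (b=12); 12→13: 1 = 1; 1−1 = 0

6, 6, 6, 6, 5, 4, 3, 2, 1, 0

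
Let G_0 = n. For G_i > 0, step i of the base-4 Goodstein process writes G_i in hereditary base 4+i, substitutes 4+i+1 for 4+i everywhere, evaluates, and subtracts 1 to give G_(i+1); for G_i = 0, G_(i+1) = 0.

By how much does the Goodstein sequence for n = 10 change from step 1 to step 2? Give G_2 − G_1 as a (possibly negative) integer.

i=0: 10 = 2·4 + 2 (b=4); 4→5: 2·5 + 2 = 12; 12−1 = 11
i=1: 11 = 2·5 + 1 (b=5); 5→6: 2·6 + 1 = 13; 13−1 = 12

1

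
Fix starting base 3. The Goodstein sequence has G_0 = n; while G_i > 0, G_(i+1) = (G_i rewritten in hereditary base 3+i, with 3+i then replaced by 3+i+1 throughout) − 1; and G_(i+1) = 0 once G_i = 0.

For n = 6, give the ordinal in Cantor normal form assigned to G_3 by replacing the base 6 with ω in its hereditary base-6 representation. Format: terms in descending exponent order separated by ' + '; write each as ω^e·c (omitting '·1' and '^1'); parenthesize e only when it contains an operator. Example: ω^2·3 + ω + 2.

step 0: 6 = 2·3; sub 4 for 3: 2·4; = 8; G_1 = 8−1 = 7
step 1: 7 = 4 + 3; sub 5 for 4: 5 + 3; = 8; G_2 = 8−1 = 7
step 2: 7 = 5 + 2; sub 6 for 5: 6 + 2; = 8; G_3 = 8−1 = 7
step 3: 7 = 6 + 1; sub 7 for 6: 7 + 1; = 8; G_4 = 8−1 = 7

ω + 1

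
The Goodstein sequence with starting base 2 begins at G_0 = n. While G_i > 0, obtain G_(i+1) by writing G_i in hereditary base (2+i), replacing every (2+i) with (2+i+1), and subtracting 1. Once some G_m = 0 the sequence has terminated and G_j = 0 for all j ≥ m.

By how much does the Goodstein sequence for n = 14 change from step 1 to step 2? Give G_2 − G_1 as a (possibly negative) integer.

1171

i=0: 14 = 2^(2 + 1) + 2^2 + 2 (b=2); 2→3: 3^(3 + 1) + 3^3 + 3 = 111; 111−1 = 110
i=1: 110 = 3^(3 + 1) + 3^3 + 2 (b=3); 3→4: 4^(4 + 1) + 4^4 + 2 = 1282; 1282−1 = 1281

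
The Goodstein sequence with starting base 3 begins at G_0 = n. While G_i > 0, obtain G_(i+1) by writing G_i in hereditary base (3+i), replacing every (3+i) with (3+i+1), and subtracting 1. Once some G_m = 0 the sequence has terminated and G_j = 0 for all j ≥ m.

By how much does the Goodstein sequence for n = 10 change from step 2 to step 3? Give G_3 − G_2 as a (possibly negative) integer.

G_0=10  [base 3] 3^2 + 1  →[3↦4]→  4^2 + 1 = 17  −1 ⇒ G_1=16
G_1=16  [base 4] 4^2  →[4↦5]→  5^2 = 25  −1 ⇒ G_2=24
G_2=24  [base 5] 4·5 + 4  →[5↦6]→  4·6 + 4 = 28  −1 ⇒ G_3=27

3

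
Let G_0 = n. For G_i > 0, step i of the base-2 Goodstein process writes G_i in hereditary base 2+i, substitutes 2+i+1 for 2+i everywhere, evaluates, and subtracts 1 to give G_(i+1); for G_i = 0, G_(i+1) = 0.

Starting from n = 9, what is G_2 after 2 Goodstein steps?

1023

i=0: 9 = 2^(2 + 1) + 1 (b=2); 2→3: 3^(3 + 1) + 1 = 82; 82−1 = 81
i=1: 81 = 3^(3 + 1) (b=3); 3→4: 4^(4 + 1) = 1024; 1024−1 = 1023
i=2: 1023 = 3·4^4 + 3·4^3 + 3·4^2 + 3·4 + 3 (b=4); 4→5: 3·5^5 + 3·5^3 + 3·5^2 + 3·5 + 3 = 9843; 9843−1 = 9842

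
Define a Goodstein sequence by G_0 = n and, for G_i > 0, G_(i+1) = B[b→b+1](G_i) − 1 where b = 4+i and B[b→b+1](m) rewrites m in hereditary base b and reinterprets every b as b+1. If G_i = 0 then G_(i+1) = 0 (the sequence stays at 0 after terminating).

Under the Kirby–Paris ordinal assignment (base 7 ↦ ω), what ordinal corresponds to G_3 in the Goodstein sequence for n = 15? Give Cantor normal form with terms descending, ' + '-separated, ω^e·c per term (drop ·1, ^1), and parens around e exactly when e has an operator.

ω·3

G_0=15  [base 4] 3·4 + 3  →[4↦5]→  3·5 + 3 = 18  −1 ⇒ G_1=17
G_1=17  [base 5] 3·5 + 2  →[5↦6]→  3·6 + 2 = 20  −1 ⇒ G_2=19
G_2=19  [base 6] 3·6 + 1  →[6↦7]→  3·7 + 1 = 22  −1 ⇒ G_3=21
G_3=21  [base 7] 3·7  →[7↦8]→  3·8 = 24  −1 ⇒ G_4=23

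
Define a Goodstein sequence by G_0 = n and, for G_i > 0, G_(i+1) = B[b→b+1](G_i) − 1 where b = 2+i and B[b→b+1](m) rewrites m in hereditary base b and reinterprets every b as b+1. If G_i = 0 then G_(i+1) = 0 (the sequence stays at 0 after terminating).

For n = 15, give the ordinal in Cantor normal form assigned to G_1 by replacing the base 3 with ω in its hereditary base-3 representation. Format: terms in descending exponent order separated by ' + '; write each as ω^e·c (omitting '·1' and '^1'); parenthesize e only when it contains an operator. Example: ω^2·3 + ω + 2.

G_0=15  [base 2] 2^(2 + 1) + 2^2 + 2 + 1  →[2↦3]→  3^(3 + 1) + 3^3 + 3 + 1 = 112  −1 ⇒ G_1=111
G_1=111  [base 3] 3^(3 + 1) + 3^3 + 3  →[3↦4]→  4^(4 + 1) + 4^4 + 4 = 1284  −1 ⇒ G_2=1283

ω^(ω + 1) + ω^ω + ω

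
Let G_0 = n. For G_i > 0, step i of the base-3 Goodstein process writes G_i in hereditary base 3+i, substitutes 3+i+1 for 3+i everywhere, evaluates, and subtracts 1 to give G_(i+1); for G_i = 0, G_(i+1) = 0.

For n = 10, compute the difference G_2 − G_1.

step 0: 10 = 3^2 + 1; sub 4 for 3: 4^2 + 1; = 17; G_1 = 17−1 = 16
step 1: 16 = 4^2; sub 5 for 4: 5^2; = 25; G_2 = 25−1 = 24

8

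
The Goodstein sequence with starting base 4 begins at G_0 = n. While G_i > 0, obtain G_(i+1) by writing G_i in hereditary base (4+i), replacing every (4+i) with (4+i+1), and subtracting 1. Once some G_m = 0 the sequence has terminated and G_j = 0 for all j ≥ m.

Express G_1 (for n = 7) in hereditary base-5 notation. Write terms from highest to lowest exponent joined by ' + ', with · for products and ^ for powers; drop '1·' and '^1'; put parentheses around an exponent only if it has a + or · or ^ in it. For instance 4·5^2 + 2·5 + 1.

5 + 2

G_0=7  [base 4] 4 + 3  →[4↦5]→  5 + 3 = 8  −1 ⇒ G_1=7
G_1=7  [base 5] 5 + 2  →[5↦6]→  6 + 2 = 8  −1 ⇒ G_2=7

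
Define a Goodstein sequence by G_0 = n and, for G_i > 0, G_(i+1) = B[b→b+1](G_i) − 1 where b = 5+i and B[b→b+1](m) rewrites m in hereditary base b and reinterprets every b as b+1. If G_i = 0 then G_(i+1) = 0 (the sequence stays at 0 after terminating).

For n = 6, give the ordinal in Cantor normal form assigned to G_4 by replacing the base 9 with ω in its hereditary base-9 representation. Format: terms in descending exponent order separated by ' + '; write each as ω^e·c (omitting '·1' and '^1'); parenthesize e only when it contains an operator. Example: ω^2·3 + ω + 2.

G_0=6  [base 5] 5 + 1  →[5↦6]→  6 + 1 = 7  −1 ⇒ G_1=6
G_1=6  [base 6] 6  →[6↦7]→  7 = 7  −1 ⇒ G_2=6
G_2=6  [base 7] 6  →[7↦8]→  6 = 6  −1 ⇒ G_3=5
G_3=5  [base 8] 5  →[8↦9]→  5 = 5  −1 ⇒ G_4=4
G_4=4  [base 9] 4  →[9↦10]→  4 = 4  −1 ⇒ G_5=3

4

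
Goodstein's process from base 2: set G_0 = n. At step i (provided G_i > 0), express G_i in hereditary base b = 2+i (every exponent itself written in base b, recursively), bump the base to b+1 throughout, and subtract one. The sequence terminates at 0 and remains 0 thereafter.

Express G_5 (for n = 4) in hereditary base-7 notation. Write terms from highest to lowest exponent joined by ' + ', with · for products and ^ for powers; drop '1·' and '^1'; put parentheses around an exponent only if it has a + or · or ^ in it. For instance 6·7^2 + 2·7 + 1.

i=0: 4 = 2^2 (b=2); 2→3: 3^3 = 27; 27−1 = 26
i=1: 26 = 2·3^2 + 2·3 + 2 (b=3); 3→4: 2·4^2 + 2·4 + 2 = 42; 42−1 = 41
i=2: 41 = 2·4^2 + 2·4 + 1 (b=4); 4→5: 2·5^2 + 2·5 + 1 = 61; 61−1 = 60
i=3: 60 = 2·5^2 + 2·5 (b=5); 5→6: 2·6^2 + 2·6 = 84; 84−1 = 83
i=4: 83 = 2·6^2 + 6 + 5 (b=6); 6→7: 2·7^2 + 7 + 5 = 110; 110−1 = 109
i=5: 109 = 2·7^2 + 7 + 4 (b=7); 7→8: 2·8^2 + 8 + 4 = 140; 140−1 = 139

2·7^2 + 7 + 4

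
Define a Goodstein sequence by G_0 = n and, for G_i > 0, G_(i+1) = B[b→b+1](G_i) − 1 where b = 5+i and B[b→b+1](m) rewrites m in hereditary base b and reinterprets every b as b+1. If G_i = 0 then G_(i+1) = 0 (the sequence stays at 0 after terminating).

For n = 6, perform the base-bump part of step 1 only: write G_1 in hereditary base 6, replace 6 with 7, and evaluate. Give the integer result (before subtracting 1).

[0] 6 ≡ 5 + 1 (base 5). Lift 6: 7. −1: 6.
[1] 6 ≡ 6 (base 6). Lift 7: 7. −1: 6.

7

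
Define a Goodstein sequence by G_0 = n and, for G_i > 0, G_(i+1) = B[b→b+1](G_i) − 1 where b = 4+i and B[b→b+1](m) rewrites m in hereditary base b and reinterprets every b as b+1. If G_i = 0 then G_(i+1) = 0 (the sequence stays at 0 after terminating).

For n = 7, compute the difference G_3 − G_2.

0

base 4: 7 = 4 + 3; at 5: 5 + 3 = 8; next = 7
base 5: 7 = 5 + 2; at 6: 6 + 2 = 8; next = 7
base 6: 7 = 6 + 1; at 7: 7 + 1 = 8; next = 7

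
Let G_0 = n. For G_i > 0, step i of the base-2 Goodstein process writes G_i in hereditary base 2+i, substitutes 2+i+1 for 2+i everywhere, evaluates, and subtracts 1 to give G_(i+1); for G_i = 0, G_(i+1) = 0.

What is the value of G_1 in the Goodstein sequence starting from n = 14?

14 —HB2→ 2^(2 + 1) + 2^2 + 2 —bump→ 3^(3 + 1) + 3^3 + 3 = 111 —(−1)→ 110
110 —HB3→ 3^(3 + 1) + 3^3 + 2 —bump→ 4^(4 + 1) + 4^4 + 2 = 1282 —(−1)→ 1281

110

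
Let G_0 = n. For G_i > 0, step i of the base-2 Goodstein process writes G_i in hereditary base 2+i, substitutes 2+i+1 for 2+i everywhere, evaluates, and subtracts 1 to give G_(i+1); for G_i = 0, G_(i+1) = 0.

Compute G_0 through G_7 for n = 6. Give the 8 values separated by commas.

6, 29, 257, 3125, 46655, 98039, 187243, 332147

(0) 6|_2 = 2^2 + 2 ↦ 3^3 + 3|_3 = 30 ⇒ 29
(1) 29|_3 = 3^3 + 2 ↦ 4^4 + 2|_4 = 258 ⇒ 257
(2) 257|_4 = 4^4 + 1 ↦ 5^5 + 1|_5 = 3126 ⇒ 3125
(3) 3125|_5 = 5^5 ↦ 6^6|_6 = 46656 ⇒ 46655
(4) 46655|_6 = 5·6^5 + 5·6^4 + 5·6^3 + 5·6^2 + 5·6 + 5 ↦ 5·7^5 + 5·7^4 + 5·7^3 + 5·7^2 + 5·7 + 5|_7 = 98040 ⇒ 98039
(5) 98039|_7 = 5·7^5 + 5·7^4 + 5·7^3 + 5·7^2 + 5·7 + 4 ↦ 5·8^5 + 5·8^4 + 5·8^3 + 5·8^2 + 5·8 + 4|_8 = 187244 ⇒ 187243
(6) 187243|_8 = 5·8^5 + 5·8^4 + 5·8^3 + 5·8^2 + 5·8 + 3 ↦ 5·9^5 + 5·9^4 + 5·9^3 + 5·9^2 + 5·9 + 3|_9 = 332148 ⇒ 332147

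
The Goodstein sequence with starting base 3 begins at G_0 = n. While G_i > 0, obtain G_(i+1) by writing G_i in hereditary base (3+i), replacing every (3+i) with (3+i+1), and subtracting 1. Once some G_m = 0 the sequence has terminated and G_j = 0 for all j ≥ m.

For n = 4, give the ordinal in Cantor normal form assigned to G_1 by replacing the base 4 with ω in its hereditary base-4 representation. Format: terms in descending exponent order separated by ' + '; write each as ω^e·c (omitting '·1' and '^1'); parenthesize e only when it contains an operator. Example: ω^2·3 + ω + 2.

ω

base 3: 4 = 3 + 1; at 4: 4 + 1 = 5; next = 4
base 4: 4 = 4; at 5: 5 = 5; next = 4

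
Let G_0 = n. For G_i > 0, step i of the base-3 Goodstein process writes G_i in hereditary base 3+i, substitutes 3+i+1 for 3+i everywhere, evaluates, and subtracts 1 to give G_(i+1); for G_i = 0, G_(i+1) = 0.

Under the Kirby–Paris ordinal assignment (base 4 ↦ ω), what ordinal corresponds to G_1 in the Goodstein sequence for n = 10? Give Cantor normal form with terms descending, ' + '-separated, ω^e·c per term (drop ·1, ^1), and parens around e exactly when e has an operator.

base 3: 10 = 3^2 + 1; at 4: 4^2 + 1 = 17; next = 16
base 4: 16 = 4^2; at 5: 5^2 = 25; next = 24

ω^2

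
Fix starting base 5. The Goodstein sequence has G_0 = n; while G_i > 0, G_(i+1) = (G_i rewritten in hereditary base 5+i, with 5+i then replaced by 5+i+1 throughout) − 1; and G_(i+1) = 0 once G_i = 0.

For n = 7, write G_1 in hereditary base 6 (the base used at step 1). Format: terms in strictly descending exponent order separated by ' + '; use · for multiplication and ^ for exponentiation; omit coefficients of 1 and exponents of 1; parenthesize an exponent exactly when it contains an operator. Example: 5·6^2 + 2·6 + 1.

6 + 1

i=0: 7 = 5 + 2 (b=5); 5→6: 6 + 2 = 8; 8−1 = 7
i=1: 7 = 6 + 1 (b=6); 6→7: 7 + 1 = 8; 8−1 = 7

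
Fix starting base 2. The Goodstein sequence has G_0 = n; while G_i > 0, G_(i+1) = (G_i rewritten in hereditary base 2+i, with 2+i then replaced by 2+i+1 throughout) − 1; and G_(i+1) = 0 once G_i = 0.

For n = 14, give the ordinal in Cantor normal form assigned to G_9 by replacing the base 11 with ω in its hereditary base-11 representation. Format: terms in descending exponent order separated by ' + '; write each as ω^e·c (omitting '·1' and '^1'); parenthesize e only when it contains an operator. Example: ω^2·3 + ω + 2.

ω^(ω + 1) + ω^5·5 + ω^4·5 + ω^3·5 + ω^2·5 + ω·5

G_0=14  [base 2] 2^(2 + 1) + 2^2 + 2  →[2↦3]→  3^(3 + 1) + 3^3 + 3 = 111  −1 ⇒ G_1=110
G_1=110  [base 3] 3^(3 + 1) + 3^3 + 2  →[3↦4]→  4^(4 + 1) + 4^4 + 2 = 1282  −1 ⇒ G_2=1281
G_2=1281  [base 4] 4^(4 + 1) + 4^4 + 1  →[4↦5]→  5^(5 + 1) + 5^5 + 1 = 18751  −1 ⇒ G_3=18750
G_3=18750  [base 5] 5^(5 + 1) + 5^5  →[5↦6]→  6^(6 + 1) + 6^6 = 326592  −1 ⇒ G_4=326591
G_4=326591  [base 6] 6^(6 + 1) + 5·6^5 + 5·6^4 + 5·6^3 + 5·6^2 + 5·6 + 5  →[6↦7]→  7^(7 + 1) + 5·7^5 + 5·7^4 + 5·7^3 + 5·7^2 + 5·7 + 5 = 5862841  −1 ⇒ G_5=5862840
G_5=5862840  [base 7] 7^(7 + 1) + 5·7^5 + 5·7^4 + 5·7^3 + 5·7^2 + 5·7 + 4  →[7↦8]→  8^(8 + 1) + 5·8^5 + 5·8^4 + 5·8^3 + 5·8^2 + 5·8 + 4 = 134404972  −1 ⇒ G_6=134404971
G_6=134404971  [base 8] 8^(8 + 1) + 5·8^5 + 5·8^4 + 5·8^3 + 5·8^2 + 5·8 + 3  →[8↦9]→  9^(9 + 1) + 5·9^5 + 5·9^4 + 5·9^3 + 5·9^2 + 5·9 + 3 = 3487116549  −1 ⇒ G_7=3487116548
G_7=3487116548  [base 9] 9^(9 + 1) + 5·9^5 + 5·9^4 + 5·9^3 + 5·9^2 + 5·9 + 2  →[9↦10]→  10^(10 + 1) + 5·10^5 + 5·10^4 + 5·10^3 + 5·10^2 + 5·10 + 2 = 100000555552  −1 ⇒ G_8=100000555551
G_8=100000555551  [base 10] 10^(10 + 1) + 5·10^5 + 5·10^4 + 5·10^3 + 5·10^2 + 5·10 + 1  →[10↦11]→  11^(11 + 1) + 5·11^5 + 5·11^4 + 5·11^3 + 5·11^2 + 5·11 + 1 = 3138429262497  −1 ⇒ G_9=3138429262496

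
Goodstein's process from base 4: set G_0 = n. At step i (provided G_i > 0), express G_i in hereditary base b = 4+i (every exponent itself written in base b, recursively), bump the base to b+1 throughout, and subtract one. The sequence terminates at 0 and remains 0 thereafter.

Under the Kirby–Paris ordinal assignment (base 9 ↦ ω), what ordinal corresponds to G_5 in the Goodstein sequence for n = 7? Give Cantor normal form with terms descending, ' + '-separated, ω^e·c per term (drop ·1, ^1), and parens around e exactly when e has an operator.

base 4: 7 = 4 + 3; at 5: 5 + 3 = 8; next = 7
base 5: 7 = 5 + 2; at 6: 6 + 2 = 8; next = 7
base 6: 7 = 6 + 1; at 7: 7 + 1 = 8; next = 7
base 7: 7 = 7; at 8: 8 = 8; next = 7
base 8: 7 = 7; at 9: 7 = 7; next = 6
base 9: 6 = 6; at 10: 6 = 6; next = 5

6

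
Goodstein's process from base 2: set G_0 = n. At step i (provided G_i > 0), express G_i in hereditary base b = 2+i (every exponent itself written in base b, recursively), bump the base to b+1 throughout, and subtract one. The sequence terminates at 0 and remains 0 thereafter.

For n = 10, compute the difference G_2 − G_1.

942

G_0=10  [base 2] 2^(2 + 1) + 2  →[2↦3]→  3^(3 + 1) + 3 = 84  −1 ⇒ G_1=83
G_1=83  [base 3] 3^(3 + 1) + 2  →[3↦4]→  4^(4 + 1) + 2 = 1026  −1 ⇒ G_2=1025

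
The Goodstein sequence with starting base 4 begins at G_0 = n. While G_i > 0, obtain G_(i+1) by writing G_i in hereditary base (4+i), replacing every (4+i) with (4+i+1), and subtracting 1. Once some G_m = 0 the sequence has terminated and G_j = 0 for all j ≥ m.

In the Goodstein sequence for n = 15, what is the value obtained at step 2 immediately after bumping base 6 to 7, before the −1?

22

G_0=15  [base 4] 3·4 + 3  →[4↦5]→  3·5 + 3 = 18  −1 ⇒ G_1=17
G_1=17  [base 5] 3·5 + 2  →[5↦6]→  3·6 + 2 = 20  −1 ⇒ G_2=19
G_2=19  [base 6] 3·6 + 1  →[6↦7]→  3·7 + 1 = 22  −1 ⇒ G_3=21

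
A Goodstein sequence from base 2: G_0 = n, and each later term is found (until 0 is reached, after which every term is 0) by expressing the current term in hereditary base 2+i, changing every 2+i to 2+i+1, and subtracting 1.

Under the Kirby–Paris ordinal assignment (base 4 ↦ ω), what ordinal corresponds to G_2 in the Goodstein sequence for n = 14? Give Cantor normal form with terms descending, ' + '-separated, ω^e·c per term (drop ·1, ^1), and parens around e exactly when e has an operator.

ω^(ω + 1) + ω^ω + 1

14 —HB2→ 2^(2 + 1) + 2^2 + 2 —bump→ 3^(3 + 1) + 3^3 + 3 = 111 —(−1)→ 110
110 —HB3→ 3^(3 + 1) + 3^3 + 2 —bump→ 4^(4 + 1) + 4^4 + 2 = 1282 —(−1)→ 1281
1281 —HB4→ 4^(4 + 1) + 4^4 + 1 —bump→ 5^(5 + 1) + 5^5 + 1 = 18751 —(−1)→ 18750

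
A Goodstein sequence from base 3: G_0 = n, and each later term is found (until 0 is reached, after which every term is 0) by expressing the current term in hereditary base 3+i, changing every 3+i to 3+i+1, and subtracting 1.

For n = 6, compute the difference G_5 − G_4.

0

base 3: 6 = 2·3; at 4: 2·4 = 8; next = 7
base 4: 7 = 4 + 3; at 5: 5 + 3 = 8; next = 7
base 5: 7 = 5 + 2; at 6: 6 + 2 = 8; next = 7
base 6: 7 = 6 + 1; at 7: 7 + 1 = 8; next = 7
base 7: 7 = 7; at 8: 8 = 8; next = 7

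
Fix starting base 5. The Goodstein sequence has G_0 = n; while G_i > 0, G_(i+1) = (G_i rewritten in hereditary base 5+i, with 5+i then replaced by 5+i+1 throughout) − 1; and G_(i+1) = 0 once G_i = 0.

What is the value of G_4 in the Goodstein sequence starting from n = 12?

[0] 12 ≡ 2·5 + 2 (base 5). Lift 6: 14. −1: 13.
[1] 13 ≡ 2·6 + 1 (base 6). Lift 7: 15. −1: 14.
[2] 14 ≡ 2·7 (base 7). Lift 8: 16. −1: 15.
[3] 15 ≡ 8 + 7 (base 8). Lift 9: 16. −1: 15.
[4] 15 ≡ 9 + 6 (base 9). Lift 10: 16. −1: 15.

15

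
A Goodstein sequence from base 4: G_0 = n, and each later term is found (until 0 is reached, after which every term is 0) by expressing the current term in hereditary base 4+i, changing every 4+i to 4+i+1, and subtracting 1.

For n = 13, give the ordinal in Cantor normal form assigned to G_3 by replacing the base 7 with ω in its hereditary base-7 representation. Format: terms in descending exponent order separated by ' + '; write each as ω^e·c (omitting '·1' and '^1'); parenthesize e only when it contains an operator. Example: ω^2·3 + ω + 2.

base 4: 13 = 3·4 + 1; at 5: 3·5 + 1 = 16; next = 15
base 5: 15 = 3·5; at 6: 3·6 = 18; next = 17
base 6: 17 = 2·6 + 5; at 7: 2·7 + 5 = 19; next = 18

ω·2 + 4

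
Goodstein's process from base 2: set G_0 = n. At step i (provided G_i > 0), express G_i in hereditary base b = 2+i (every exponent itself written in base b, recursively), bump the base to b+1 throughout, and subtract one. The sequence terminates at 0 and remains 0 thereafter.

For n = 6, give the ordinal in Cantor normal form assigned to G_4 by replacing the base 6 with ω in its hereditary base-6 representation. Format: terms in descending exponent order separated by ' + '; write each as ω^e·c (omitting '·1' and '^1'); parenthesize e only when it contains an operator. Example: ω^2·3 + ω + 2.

ω^5·5 + ω^4·5 + ω^3·5 + ω^2·5 + ω·5 + 5

base 2: 6 = 2^2 + 2; at 3: 3^3 + 3 = 30; next = 29
base 3: 29 = 3^3 + 2; at 4: 4^4 + 2 = 258; next = 257
base 4: 257 = 4^4 + 1; at 5: 5^5 + 1 = 3126; next = 3125
base 5: 3125 = 5^5; at 6: 6^6 = 46656; next = 46655
base 6: 46655 = 5·6^5 + 5·6^4 + 5·6^3 + 5·6^2 + 5·6 + 5; at 7: 5·7^5 + 5·7^4 + 5·7^3 + 5·7^2 + 5·7 + 5 = 98040; next = 98039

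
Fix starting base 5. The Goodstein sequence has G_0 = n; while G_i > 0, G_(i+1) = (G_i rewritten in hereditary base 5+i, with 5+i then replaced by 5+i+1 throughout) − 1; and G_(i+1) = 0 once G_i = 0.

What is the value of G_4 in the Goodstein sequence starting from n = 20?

step 0: 20 = 4·5; sub 6 for 5: 4·6; = 24; G_1 = 24−1 = 23
step 1: 23 = 3·6 + 5; sub 7 for 6: 3·7 + 5; = 26; G_2 = 26−1 = 25
step 2: 25 = 3·7 + 4; sub 8 for 7: 3·8 + 4; = 28; G_3 = 28−1 = 27
step 3: 27 = 3·8 + 3; sub 9 for 8: 3·9 + 3; = 30; G_4 = 30−1 = 29
step 4: 29 = 3·9 + 2; sub 10 for 9: 3·10 + 2; = 32; G_5 = 32−1 = 31

29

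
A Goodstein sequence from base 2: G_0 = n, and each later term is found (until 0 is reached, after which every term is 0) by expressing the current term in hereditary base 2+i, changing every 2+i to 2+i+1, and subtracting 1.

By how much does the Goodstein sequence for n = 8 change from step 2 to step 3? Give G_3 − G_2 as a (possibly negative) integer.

5757

step 0: 8 = 2^(2 + 1); sub 3 for 2: 3^(3 + 1); = 81; G_1 = 81−1 = 80
step 1: 80 = 2·3^3 + 2·3^2 + 2·3 + 2; sub 4 for 3: 2·4^4 + 2·4^2 + 2·4 + 2; = 554; G_2 = 554−1 = 553
step 2: 553 = 2·4^4 + 2·4^2 + 2·4 + 1; sub 5 for 4: 2·5^5 + 2·5^2 + 2·5 + 1; = 6311; G_3 = 6311−1 = 6310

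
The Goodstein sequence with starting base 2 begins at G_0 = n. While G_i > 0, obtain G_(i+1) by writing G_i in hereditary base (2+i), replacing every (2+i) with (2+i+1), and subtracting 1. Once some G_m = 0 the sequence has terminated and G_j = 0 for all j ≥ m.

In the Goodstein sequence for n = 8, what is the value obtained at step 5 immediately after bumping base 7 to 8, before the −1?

33554572

base 2: 8 = 2^(2 + 1); at 3: 3^(3 + 1) = 81; next = 80
base 3: 80 = 2·3^3 + 2·3^2 + 2·3 + 2; at 4: 2·4^4 + 2·4^2 + 2·4 + 2 = 554; next = 553
base 4: 553 = 2·4^4 + 2·4^2 + 2·4 + 1; at 5: 2·5^5 + 2·5^2 + 2·5 + 1 = 6311; next = 6310
base 5: 6310 = 2·5^5 + 2·5^2 + 2·5; at 6: 2·6^6 + 2·6^2 + 2·6 = 93396; next = 93395
base 6: 93395 = 2·6^6 + 2·6^2 + 6 + 5; at 7: 2·7^7 + 2·7^2 + 7 + 5 = 1647196; next = 1647195
base 7: 1647195 = 2·7^7 + 2·7^2 + 7 + 4; at 8: 2·8^8 + 2·8^2 + 8 + 4 = 33554572; next = 33554571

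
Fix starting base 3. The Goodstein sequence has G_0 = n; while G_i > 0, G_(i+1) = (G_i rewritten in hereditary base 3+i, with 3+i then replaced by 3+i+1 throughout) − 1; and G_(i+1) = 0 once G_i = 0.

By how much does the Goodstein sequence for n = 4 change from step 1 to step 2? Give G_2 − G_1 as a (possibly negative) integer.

4 —HB3→ 3 + 1 —bump→ 4 + 1 = 5 —(−1)→ 4
4 —HB4→ 4 —bump→ 5 = 5 —(−1)→ 4

0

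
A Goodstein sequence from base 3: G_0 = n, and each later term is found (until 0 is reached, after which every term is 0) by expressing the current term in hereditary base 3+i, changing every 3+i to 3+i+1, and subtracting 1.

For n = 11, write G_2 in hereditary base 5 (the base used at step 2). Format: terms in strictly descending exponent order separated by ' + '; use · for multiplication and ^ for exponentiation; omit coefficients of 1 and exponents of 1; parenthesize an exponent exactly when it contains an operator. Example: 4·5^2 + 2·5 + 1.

5^2

base 3: 11 = 3^2 + 2; at 4: 4^2 + 2 = 18; next = 17
base 4: 17 = 4^2 + 1; at 5: 5^2 + 1 = 26; next = 25
base 5: 25 = 5^2; at 6: 6^2 = 36; next = 35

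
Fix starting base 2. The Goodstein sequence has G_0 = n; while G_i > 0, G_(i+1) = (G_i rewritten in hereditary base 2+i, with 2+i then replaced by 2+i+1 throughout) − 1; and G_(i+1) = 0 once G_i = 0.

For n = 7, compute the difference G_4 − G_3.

i=0: 7 = 2^2 + 2 + 1 (b=2); 2→3: 3^3 + 3 + 1 = 31; 31−1 = 30
i=1: 30 = 3^3 + 3 (b=3); 3→4: 4^4 + 4 = 260; 260−1 = 259
i=2: 259 = 4^4 + 3 (b=4); 4→5: 5^5 + 3 = 3128; 3128−1 = 3127
i=3: 3127 = 5^5 + 2 (b=5); 5→6: 6^6 + 2 = 46658; 46658−1 = 46657

43530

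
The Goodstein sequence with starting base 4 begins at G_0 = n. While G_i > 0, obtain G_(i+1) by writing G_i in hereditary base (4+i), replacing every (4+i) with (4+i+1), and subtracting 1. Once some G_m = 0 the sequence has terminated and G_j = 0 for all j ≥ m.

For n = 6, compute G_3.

i=0: 6 = 4 + 2 (b=4); 4→5: 5 + 2 = 7; 7−1 = 6
i=1: 6 = 5 + 1 (b=5); 5→6: 6 + 1 = 7; 7−1 = 6
i=2: 6 = 6 (b=6); 6→7: 7 = 7; 7−1 = 6

6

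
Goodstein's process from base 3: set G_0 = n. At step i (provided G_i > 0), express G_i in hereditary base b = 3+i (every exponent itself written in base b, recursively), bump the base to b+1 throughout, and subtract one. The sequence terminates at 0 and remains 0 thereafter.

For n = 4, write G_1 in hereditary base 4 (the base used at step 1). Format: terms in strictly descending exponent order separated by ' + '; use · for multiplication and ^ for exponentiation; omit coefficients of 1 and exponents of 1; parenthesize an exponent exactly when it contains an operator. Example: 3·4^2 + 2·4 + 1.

4

step 0: 4 = 3 + 1; sub 4 for 3: 4 + 1; = 5; G_1 = 5−1 = 4
step 1: 4 = 4; sub 5 for 4: 5; = 5; G_2 = 5−1 = 4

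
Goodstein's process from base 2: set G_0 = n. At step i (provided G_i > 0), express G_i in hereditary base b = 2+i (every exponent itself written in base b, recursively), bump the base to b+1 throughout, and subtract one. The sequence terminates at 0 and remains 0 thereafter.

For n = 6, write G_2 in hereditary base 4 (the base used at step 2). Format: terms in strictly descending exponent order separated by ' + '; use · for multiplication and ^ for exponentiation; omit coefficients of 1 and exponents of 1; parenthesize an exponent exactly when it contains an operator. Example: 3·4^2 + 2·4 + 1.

G_0=6  [base 2] 2^2 + 2  →[2↦3]→  3^3 + 3 = 30  −1 ⇒ G_1=29
G_1=29  [base 3] 3^3 + 2  →[3↦4]→  4^4 + 2 = 258  −1 ⇒ G_2=257

4^4 + 1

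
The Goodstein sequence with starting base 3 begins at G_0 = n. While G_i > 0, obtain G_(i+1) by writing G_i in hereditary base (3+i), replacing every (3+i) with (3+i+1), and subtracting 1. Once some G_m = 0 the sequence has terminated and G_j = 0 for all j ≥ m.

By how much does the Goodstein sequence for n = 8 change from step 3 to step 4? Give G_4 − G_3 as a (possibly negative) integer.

(0) 8|_3 = 2·3 + 2 ↦ 2·4 + 2|_4 = 10 ⇒ 9
(1) 9|_4 = 2·4 + 1 ↦ 2·5 + 1|_5 = 11 ⇒ 10
(2) 10|_5 = 2·5 ↦ 2·6|_6 = 12 ⇒ 11
(3) 11|_6 = 6 + 5 ↦ 7 + 5|_7 = 12 ⇒ 11

0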